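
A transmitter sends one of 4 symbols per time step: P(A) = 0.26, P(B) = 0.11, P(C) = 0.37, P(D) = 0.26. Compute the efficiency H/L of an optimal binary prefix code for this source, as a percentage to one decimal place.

94.6%

Entropy H = −Σ p log₂ p ≈ 1.8916 bits.
Huffman merges: 11/100+13/50→37/100; 13/50+37/100→63/100; 37/100+63/100→1. L = 2 ≈ 2.0000.
Efficiency = H/L = 1.8916/2.0000 = 94.6%.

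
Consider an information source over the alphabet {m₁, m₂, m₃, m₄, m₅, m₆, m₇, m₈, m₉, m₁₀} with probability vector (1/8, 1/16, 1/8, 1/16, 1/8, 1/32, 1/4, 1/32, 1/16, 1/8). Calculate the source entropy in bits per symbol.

Each probability is a power of 1/2, so log₂(1/p) is an integer.
H = Σ p·log₂(1/p) = 1/8·3 + 1/16·4 + 1/8·3 + 1/16·4 + 1/8·3 + 1/32·5 + 1/4·2 + 1/32·5 + 1/16·4 + 1/8·3 = 3.0625 bits.

3.0625 bits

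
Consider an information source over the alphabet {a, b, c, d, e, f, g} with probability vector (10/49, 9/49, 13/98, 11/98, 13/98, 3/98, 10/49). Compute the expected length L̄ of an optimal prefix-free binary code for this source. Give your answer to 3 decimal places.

Repeatedly combine the two least-probable nodes; the expected code length is the sum of the merged weights.
merge 3/98 + 11/98 → 1/7
merge 13/98 + 13/98 → 13/49
merge 1/7 + 9/49 → 16/49
merge 10/49 + 10/49 → 20/49
merge 13/49 + 16/49 → 29/49
merge 20/49 + 29/49 → 1
L = 1/7 + 13/49 + 16/49 + 20/49 + 29/49 + 1 = 134/49 ≈ 2.735 bits/symbol.

2.735 bits/symbol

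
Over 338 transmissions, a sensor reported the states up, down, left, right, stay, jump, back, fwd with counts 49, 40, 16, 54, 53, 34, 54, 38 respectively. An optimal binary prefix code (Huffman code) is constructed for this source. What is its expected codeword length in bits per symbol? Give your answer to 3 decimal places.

2.988 bits/symbol

Probabilities are the counts divided by 338.
Repeatedly combine the two least-probable nodes; the expected code length is the sum of the merged weights.
merge 8/169 + 17/169 → 25/169
merge 19/169 + 20/169 → 3/13
merge 49/338 + 25/169 → 99/338
merge 53/338 + 27/169 → 107/338
merge 27/169 + 3/13 → 66/169
merge 99/338 + 107/338 → 103/169
merge 66/169 + 103/169 → 1
L = 25/169 + 3/13 + 99/338 + 107/338 + 66/169 + 103/169 + 1 = 505/169 ≈ 2.988 bits/symbol.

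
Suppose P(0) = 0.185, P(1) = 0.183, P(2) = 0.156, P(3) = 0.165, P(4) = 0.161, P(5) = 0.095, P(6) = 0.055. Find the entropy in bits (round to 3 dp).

H = −Σ pᵢ log₂ pᵢ.
−0.185·log₂(0.185) = 0.4504
−0.183·log₂(0.183) = 0.4484
−0.156·log₂(0.156) = 0.4181
−0.165·log₂(0.165) = 0.4289
−0.161·log₂(0.161) = 0.4242
−0.095·log₂(0.095) = 0.3226
−0.055·log₂(0.055) = 0.2301
Sum ≈ 2.7228 → 2.723 bits.

2.723 bits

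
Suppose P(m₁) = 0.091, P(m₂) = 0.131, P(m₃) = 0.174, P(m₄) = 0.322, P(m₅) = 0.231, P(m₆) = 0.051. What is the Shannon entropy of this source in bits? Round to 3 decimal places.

2.372 bits

H = −Σ pᵢ log₂ pᵢ.
−0.091·log₂(0.091) = 0.3147
−0.131·log₂(0.131) = 0.3841
−0.174·log₂(0.174) = 0.4390
−0.322·log₂(0.322) = 0.5264
−0.231·log₂(0.231) = 0.4883
−0.051·log₂(0.051) = 0.2190
Sum ≈ 2.3715 → 2.372 bits.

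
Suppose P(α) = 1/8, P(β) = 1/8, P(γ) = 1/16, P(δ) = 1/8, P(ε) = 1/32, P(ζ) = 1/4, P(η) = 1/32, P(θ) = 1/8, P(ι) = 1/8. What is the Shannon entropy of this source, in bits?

2.9375 bits

Each probability is a power of 1/2, so log₂(1/p) is an integer.
H = Σ p·log₂(1/p) = 1/8·3 + 1/8·3 + 1/16·4 + 1/8·3 + 1/32·5 + 1/4·2 + 1/32·5 + 1/8·3 + 1/8·3 = 2.9375 bits.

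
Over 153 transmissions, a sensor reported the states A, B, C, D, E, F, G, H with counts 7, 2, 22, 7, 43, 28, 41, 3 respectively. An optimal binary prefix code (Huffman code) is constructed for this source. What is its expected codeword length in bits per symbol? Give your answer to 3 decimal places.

Probabilities are the counts divided by 153.
Repeatedly combine the two least-probable nodes; the expected code length is the sum of the merged weights.
merge 2/153 + 1/51 → 5/153
merge 5/153 + 7/153 → 4/51
merge 7/153 + 4/51 → 19/153
merge 19/153 + 22/153 → 41/153
merge 28/153 + 41/153 → 23/51
merge 41/153 + 43/153 → 28/51
merge 23/51 + 28/51 → 1
L = 5/153 + 4/51 + 19/153 + 41/153 + 23/51 + 28/51 + 1 = 383/153 ≈ 2.503 bits/symbol.

2.503 bits/symbol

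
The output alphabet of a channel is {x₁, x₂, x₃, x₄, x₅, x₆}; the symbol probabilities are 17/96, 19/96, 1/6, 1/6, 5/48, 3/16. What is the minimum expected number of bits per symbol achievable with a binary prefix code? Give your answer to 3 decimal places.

2.615 bits/symbol

Repeatedly combine the two least-probable nodes; the expected code length is the sum of the merged weights.
merge 5/48 + 1/6 → 13/48
merge 1/6 + 17/96 → 11/32
merge 3/16 + 19/96 → 37/96
merge 13/48 + 11/32 → 59/96
merge 37/96 + 59/96 → 1
L = 13/48 + 11/32 + 37/96 + 59/96 + 1 = 251/96 ≈ 2.615 bits/symbol.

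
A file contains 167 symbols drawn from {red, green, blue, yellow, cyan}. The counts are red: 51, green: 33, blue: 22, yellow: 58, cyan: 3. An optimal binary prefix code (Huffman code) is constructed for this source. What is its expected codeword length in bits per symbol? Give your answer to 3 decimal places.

2.150 bits/symbol

Probabilities are the counts divided by 167.
Repeatedly combine the two least-probable nodes; the expected code length is the sum of the merged weights.
merge 3/167 + 22/167 → 25/167
merge 25/167 + 33/167 → 58/167
merge 51/167 + 58/167 → 109/167
merge 58/167 + 109/167 → 1
L = 25/167 + 58/167 + 109/167 + 1 = 359/167 ≈ 2.150 bits/symbol.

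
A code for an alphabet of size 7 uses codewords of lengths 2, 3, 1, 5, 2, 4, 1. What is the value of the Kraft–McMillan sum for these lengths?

1.71875

With common denominator 2^5 = 32: Σ 2^(−ℓᵢ) = 8/32 + 4/32 + 16/32 + 1/32 + 8/32 + 2/32 + 16/32 = 55/32 = 1.71875.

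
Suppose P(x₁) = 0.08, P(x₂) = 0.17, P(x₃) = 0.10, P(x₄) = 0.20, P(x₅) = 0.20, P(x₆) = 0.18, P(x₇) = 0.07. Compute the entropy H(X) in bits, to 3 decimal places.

2.701 bits

H = −Σ pᵢ log₂ pᵢ.
−0.08·log₂(0.08) = 0.2915
−0.17·log₂(0.17) = 0.4346
−0.10·log₂(0.10) = 0.3322
−0.20·log₂(0.20) = 0.4644
−0.20·log₂(0.20) = 0.4644
−0.18·log₂(0.18) = 0.4453
−0.07·log₂(0.07) = 0.2686
Sum ≈ 2.7009 → 2.701 bits.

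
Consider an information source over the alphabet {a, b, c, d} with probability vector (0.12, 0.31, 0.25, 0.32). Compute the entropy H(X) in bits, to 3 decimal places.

1.917 bits

H = −Σ pᵢ log₂ pᵢ.
−0.12·log₂(0.12) = 0.3671
−0.31·log₂(0.31) = 0.5238
−0.25·log₂(0.25) = 0.5000
−0.32·log₂(0.32) = 0.5260
Sum ≈ 1.9169 → 1.917 bits.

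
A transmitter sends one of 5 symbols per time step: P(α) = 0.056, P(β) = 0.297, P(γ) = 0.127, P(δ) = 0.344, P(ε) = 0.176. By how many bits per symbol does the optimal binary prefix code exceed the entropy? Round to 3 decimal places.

Entropy H = −Σ p log₂ p ≈ 2.1019 bits.
Huffman merges: 7/125+127/1000→183/1000; 22/125+183/1000→359/1000; 297/1000+43/125→641/1000; 359/1000+641/1000→1. L = 2183/1000 ≈ 2.1830.
L − H = 2.1830 − 2.1019 = 0.081 bits.

0.081 bits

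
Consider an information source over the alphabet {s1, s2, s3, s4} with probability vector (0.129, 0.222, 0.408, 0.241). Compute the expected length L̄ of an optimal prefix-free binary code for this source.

1.943 bits/symbol

Repeatedly combine the two least-probable nodes; the expected code length is the sum of the merged weights.
merge 129/1000 + 111/500 → 351/1000
merge 241/1000 + 351/1000 → 74/125
merge 51/125 + 74/125 → 1
L = 351/1000 + 74/125 + 1 = 1943/1000 = 1.943 bits/symbol.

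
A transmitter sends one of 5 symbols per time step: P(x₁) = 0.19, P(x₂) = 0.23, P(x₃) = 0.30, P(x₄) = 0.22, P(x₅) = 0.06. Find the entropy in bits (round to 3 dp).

2.188 bits

H = −Σ pᵢ log₂ pᵢ.
−0.19·log₂(0.19) = 0.4552
−0.23·log₂(0.23) = 0.4877
−0.30·log₂(0.30) = 0.5211
−0.22·log₂(0.22) = 0.4806
−0.06·log₂(0.06) = 0.2435
Sum ≈ 2.1881 → 2.188 bits.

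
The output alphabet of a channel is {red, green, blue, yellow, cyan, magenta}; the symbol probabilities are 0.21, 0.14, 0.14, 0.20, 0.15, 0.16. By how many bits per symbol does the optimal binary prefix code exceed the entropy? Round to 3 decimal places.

Entropy H = −Σ p log₂ p ≈ 2.5650 bits.
Huffman merges: 7/50+7/50→7/25; 3/20+4/25→31/100; 1/5+21/100→41/100; 7/25+31/100→59/100; 41/100+59/100→1. L = 259/100 ≈ 2.5900.
L − H = 2.5900 − 2.5650 = 0.025 bits.

0.025 bits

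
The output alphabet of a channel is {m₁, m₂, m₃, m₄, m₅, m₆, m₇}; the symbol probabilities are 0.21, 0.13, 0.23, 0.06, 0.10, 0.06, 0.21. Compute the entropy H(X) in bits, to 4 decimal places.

H = −Σ pᵢ log₂ pᵢ.
−0.21·log₂(0.21) = 0.4728
−0.13·log₂(0.13) = 0.3826
−0.23·log₂(0.23) = 0.4877
−0.06·log₂(0.06) = 0.2435
−0.10·log₂(0.10) = 0.3322
−0.06·log₂(0.06) = 0.2435
−0.21·log₂(0.21) = 0.4728
Sum ≈ 2.6352 → 2.6352 bits.

2.6352 bits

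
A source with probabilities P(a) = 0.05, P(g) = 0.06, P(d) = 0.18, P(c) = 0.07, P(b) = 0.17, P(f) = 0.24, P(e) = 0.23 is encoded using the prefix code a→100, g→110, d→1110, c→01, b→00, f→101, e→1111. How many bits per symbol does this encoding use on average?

3.17 bits/symbol

L̄ = Σ pᵢ·ℓᵢ = 0.05·3 + 0.06·3 + 0.18·4 + 0.07·2 + 0.17·2 + 0.24·3 + 0.23·4 = 3.17 bits/symbol.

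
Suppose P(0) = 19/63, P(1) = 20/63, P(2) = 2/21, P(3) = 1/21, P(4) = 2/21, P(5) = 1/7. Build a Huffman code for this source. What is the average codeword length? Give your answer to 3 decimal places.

Repeatedly combine the two least-probable nodes; the expected code length is the sum of the merged weights.
merge 1/21 + 2/21 → 1/7
merge 2/21 + 1/7 → 5/21
merge 1/7 + 5/21 → 8/21
merge 19/63 + 20/63 → 13/21
merge 8/21 + 13/21 → 1
L = 1/7 + 5/21 + 8/21 + 13/21 + 1 = 50/21 ≈ 2.381 bits/symbol.

2.381 bits/symbol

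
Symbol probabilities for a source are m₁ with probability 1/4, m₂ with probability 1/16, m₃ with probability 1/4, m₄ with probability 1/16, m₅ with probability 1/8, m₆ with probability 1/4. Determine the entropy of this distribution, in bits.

Each probability is a power of 1/2, so log₂(1/p) is an integer.
H = Σ p·log₂(1/p) = 1/4·2 + 1/16·4 + 1/4·2 + 1/16·4 + 1/8·3 + 1/4·2 = 2.375 bits.

2.375 bits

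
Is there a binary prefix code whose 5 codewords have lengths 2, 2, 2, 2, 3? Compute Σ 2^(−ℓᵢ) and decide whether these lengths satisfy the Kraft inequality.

With common denominator 2^3 = 8: Σ 2^(−ℓᵢ) = 2/8 + 2/8 + 2/8 + 2/8 + 1/8 = 9/8 = 1.125.
Kraft's inequality requires Σ ≤ 1; here Σ = 1.125 > 1, so no such prefix code exists.

1.125; no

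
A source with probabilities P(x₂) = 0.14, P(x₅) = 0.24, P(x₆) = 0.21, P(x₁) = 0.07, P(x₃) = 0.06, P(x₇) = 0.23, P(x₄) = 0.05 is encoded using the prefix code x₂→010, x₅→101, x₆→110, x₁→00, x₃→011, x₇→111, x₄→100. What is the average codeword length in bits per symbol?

2.93 bits/symbol

L̄ = Σ pᵢ·ℓᵢ = 0.14·3 + 0.24·3 + 0.21·3 + 0.07·2 + 0.06·3 + 0.23·3 + 0.05·3 = 2.93 bits/symbol.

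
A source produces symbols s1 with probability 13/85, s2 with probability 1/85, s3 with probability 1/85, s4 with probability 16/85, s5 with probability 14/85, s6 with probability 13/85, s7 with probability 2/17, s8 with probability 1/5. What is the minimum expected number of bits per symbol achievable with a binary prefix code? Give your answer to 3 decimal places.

Repeatedly combine the two least-probable nodes; the expected code length is the sum of the merged weights.
merge 1/85 + 1/85 → 2/85
merge 2/85 + 2/17 → 12/85
merge 12/85 + 13/85 → 5/17
merge 13/85 + 14/85 → 27/85
merge 16/85 + 1/5 → 33/85
merge 5/17 + 27/85 → 52/85
merge 33/85 + 52/85 → 1
L = 2/85 + 12/85 + 5/17 + 27/85 + 33/85 + 52/85 + 1 = 236/85 ≈ 2.776 bits/symbol.

2.776 bits/symbol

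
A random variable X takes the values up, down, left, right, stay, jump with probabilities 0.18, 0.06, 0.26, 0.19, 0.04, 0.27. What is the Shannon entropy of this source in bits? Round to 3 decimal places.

2.345 bits

H = −Σ pᵢ log₂ pᵢ.
−0.18·log₂(0.18) = 0.4453
−0.06·log₂(0.06) = 0.2435
−0.26·log₂(0.26) = 0.5053
−0.19·log₂(0.19) = 0.4552
−0.04·log₂(0.04) = 0.1858
−0.27·log₂(0.27) = 0.5100
Sum ≈ 2.3451 → 2.345 bits.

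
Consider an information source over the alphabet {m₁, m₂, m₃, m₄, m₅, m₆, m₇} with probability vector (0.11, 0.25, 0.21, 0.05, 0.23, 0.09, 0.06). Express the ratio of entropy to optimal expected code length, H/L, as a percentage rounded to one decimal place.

Entropy H = −Σ p log₂ p ≈ 2.5831 bits.
Huffman merges: 1/20+3/50→11/100; 9/100+11/100→1/5; 11/100+1/5→31/100; 21/100+23/100→11/25; 1/4+31/100→14/25; 11/25+14/25→1. L = 131/50 ≈ 2.6200.
Efficiency = H/L = 2.5831/2.6200 = 98.6%.

98.6%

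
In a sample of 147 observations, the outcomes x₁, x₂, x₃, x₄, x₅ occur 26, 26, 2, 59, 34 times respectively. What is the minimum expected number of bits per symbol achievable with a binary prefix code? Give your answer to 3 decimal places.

2.156 bits/symbol

Probabilities are the counts divided by 147.
Repeatedly combine the two least-probable nodes; the expected code length is the sum of the merged weights.
merge 2/147 + 26/147 → 4/21
merge 26/147 + 4/21 → 18/49
merge 34/147 + 18/49 → 88/147
merge 59/147 + 88/147 → 1
L = 4/21 + 18/49 + 88/147 + 1 = 317/147 ≈ 2.156 bits/symbol.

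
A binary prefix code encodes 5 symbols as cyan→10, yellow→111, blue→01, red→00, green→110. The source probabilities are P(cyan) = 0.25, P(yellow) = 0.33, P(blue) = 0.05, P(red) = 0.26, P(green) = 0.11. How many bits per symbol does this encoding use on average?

2.44 bits/symbol

L̄ = Σ pᵢ·ℓᵢ = 0.25·2 + 0.33·3 + 0.05·2 + 0.26·2 + 0.11·3 = 2.44 bits/symbol.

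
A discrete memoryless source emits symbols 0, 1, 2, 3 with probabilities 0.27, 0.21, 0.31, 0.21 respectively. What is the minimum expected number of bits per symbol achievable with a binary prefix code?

Repeatedly combine the two least-probable nodes; the expected code length is the sum of the merged weights.
merge 21/100 + 21/100 → 21/50
merge 27/100 + 31/100 → 29/50
merge 21/50 + 29/50 → 1
L = 21/50 + 29/50 + 1 = 2 bits/symbol.

2 bits/symbol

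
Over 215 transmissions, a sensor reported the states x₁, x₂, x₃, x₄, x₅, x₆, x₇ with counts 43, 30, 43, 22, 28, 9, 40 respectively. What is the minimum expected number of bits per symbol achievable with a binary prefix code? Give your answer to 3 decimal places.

2.744 bits/symbol

Probabilities are the counts divided by 215.
Repeatedly combine the two least-probable nodes; the expected code length is the sum of the merged weights.
merge 9/215 + 22/215 → 31/215
merge 28/215 + 6/43 → 58/215
merge 31/215 + 8/43 → 71/215
merge 1/5 + 1/5 → 2/5
merge 58/215 + 71/215 → 3/5
merge 2/5 + 3/5 → 1
L = 31/215 + 58/215 + 71/215 + 2/5 + 3/5 + 1 = 118/43 ≈ 2.744 bits/symbol.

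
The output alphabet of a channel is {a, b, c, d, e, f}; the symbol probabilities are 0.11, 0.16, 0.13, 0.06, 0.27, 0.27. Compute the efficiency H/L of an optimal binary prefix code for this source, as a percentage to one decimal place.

Entropy H = −Σ p log₂ p ≈ 2.4195 bits.
Huffman merges: 3/50+11/100→17/100; 13/100+4/25→29/100; 17/100+27/100→11/25; 27/100+29/100→14/25; 11/25+14/25→1. L = 123/50 ≈ 2.4600.
Efficiency = H/L = 2.4195/2.4600 = 98.4%.

98.4%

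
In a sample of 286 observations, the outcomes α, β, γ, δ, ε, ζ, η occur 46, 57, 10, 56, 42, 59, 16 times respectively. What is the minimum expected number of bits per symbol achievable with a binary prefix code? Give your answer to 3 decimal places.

Probabilities are the counts divided by 286.
Repeatedly combine the two least-probable nodes; the expected code length is the sum of the merged weights.
merge 5/143 + 8/143 → 1/11
merge 1/11 + 21/143 → 34/143
merge 23/143 + 28/143 → 51/143
merge 57/286 + 59/286 → 58/143
merge 34/143 + 51/143 → 85/143
merge 58/143 + 85/143 → 1
L = 1/11 + 34/143 + 51/143 + 58/143 + 85/143 + 1 = 384/143 ≈ 2.685 bits/symbol.

2.685 bits/symbol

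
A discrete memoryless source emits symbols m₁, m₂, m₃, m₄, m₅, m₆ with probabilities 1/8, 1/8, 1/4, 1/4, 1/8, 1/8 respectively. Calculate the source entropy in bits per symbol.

Each probability is a power of 1/2, so log₂(1/p) is an integer.
H = Σ p·log₂(1/p) = 1/8·3 + 1/8·3 + 1/4·2 + 1/4·2 + 1/8·3 + 1/8·3 = 2.5 bits.

2.5 bits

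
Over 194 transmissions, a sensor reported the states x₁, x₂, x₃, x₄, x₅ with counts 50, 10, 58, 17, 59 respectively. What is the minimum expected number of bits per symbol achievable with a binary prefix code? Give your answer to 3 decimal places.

2.139 bits/symbol

Probabilities are the counts divided by 194.
Repeatedly combine the two least-probable nodes; the expected code length is the sum of the merged weights.
merge 5/97 + 17/194 → 27/194
merge 27/194 + 25/97 → 77/194
merge 29/97 + 59/194 → 117/194
merge 77/194 + 117/194 → 1
L = 27/194 + 77/194 + 117/194 + 1 = 415/194 ≈ 2.139 bits/symbol.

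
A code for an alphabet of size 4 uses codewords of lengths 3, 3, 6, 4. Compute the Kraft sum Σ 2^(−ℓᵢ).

0.328125

With common denominator 2^6 = 64: Σ 2^(−ℓᵢ) = 8/64 + 8/64 + 1/64 + 4/64 = 21/64 = 0.328125.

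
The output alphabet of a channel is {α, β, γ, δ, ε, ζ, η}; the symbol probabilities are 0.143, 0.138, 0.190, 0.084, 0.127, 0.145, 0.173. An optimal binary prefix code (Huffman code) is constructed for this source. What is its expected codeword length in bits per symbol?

2.81 bits/symbol

Repeatedly combine the two least-probable nodes; the expected code length is the sum of the merged weights.
merge 21/250 + 127/1000 → 211/1000
merge 69/500 + 143/1000 → 281/1000
merge 29/200 + 173/1000 → 159/500
merge 19/100 + 211/1000 → 401/1000
merge 281/1000 + 159/500 → 599/1000
merge 401/1000 + 599/1000 → 1
L = 211/1000 + 281/1000 + 159/500 + 401/1000 + 599/1000 + 1 = 281/100 = 2.81 bits/symbol.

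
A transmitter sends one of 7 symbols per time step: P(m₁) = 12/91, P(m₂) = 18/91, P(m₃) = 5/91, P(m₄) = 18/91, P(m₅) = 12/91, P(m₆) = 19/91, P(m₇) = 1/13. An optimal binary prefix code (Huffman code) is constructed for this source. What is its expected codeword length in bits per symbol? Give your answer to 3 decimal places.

2.725 bits/symbol

Repeatedly combine the two least-probable nodes; the expected code length is the sum of the merged weights.
merge 5/91 + 1/13 → 12/91
merge 12/91 + 12/91 → 24/91
merge 12/91 + 18/91 → 30/91
merge 18/91 + 19/91 → 37/91
merge 24/91 + 30/91 → 54/91
merge 37/91 + 54/91 → 1
L = 12/91 + 24/91 + 30/91 + 37/91 + 54/91 + 1 = 248/91 ≈ 2.725 bits/symbol.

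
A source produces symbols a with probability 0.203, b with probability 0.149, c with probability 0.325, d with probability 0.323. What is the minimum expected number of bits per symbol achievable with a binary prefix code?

Repeatedly combine the two least-probable nodes; the expected code length is the sum of the merged weights.
merge 149/1000 + 203/1000 → 44/125
merge 323/1000 + 13/40 → 81/125
merge 44/125 + 81/125 → 1
L = 44/125 + 81/125 + 1 = 2 bits/symbol.

2 bits/symbol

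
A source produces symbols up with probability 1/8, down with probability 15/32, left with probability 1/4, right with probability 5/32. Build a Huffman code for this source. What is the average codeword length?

1.8125 bits/symbol

Repeatedly combine the two least-probable nodes; the expected code length is the sum of the merged weights.
merge 1/8 + 5/32 → 9/32
merge 1/4 + 9/32 → 17/32
merge 15/32 + 17/32 → 1
L = 9/32 + 17/32 + 1 = 29/16 = 1.8125 bits/symbol.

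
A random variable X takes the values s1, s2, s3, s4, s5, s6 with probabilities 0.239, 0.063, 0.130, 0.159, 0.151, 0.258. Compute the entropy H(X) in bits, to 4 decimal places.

H = −Σ pᵢ log₂ pᵢ.
−0.239·log₂(0.239) = 0.4935
−0.063·log₂(0.063) = 0.2513
−0.130·log₂(0.130) = 0.3826
−0.159·log₂(0.159) = 0.4218
−0.151·log₂(0.151) = 0.4118
−0.258·log₂(0.258) = 0.5043
Sum ≈ 2.4654 → 2.4654 bits.

2.4654 bits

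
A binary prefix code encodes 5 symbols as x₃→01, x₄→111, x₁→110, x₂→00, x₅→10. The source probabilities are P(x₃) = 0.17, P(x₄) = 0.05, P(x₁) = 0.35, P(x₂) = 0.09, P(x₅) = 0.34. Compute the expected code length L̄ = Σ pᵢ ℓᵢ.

L̄ = Σ pᵢ·ℓᵢ = 0.17·2 + 0.05·3 + 0.35·3 + 0.09·2 + 0.34·2 = 2.4 bits/symbol.

2.4 bits/symbol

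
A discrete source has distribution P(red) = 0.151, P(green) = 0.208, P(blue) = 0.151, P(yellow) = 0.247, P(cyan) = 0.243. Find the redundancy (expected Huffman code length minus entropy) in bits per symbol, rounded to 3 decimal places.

Entropy H = −Σ p log₂ p ≈ 2.2891 bits.
Huffman merges: 151/1000+151/1000→151/500; 26/125+243/1000→451/1000; 247/1000+151/500→549/1000; 451/1000+549/1000→1. L = 1151/500 ≈ 2.3020.
L − H = 2.3020 − 2.2891 = 0.013 bits.

0.013 bits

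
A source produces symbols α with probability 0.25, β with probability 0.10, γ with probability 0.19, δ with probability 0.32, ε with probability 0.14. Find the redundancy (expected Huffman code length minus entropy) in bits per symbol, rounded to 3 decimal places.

0.029 bits

Entropy H = −Σ p log₂ p ≈ 2.2106 bits.
Huffman merges: 1/10+7/50→6/25; 19/100+6/25→43/100; 1/4+8/25→57/100; 43/100+57/100→1. L = 56/25 ≈ 2.2400.
L − H = 2.2400 − 2.2106 = 0.029 bits.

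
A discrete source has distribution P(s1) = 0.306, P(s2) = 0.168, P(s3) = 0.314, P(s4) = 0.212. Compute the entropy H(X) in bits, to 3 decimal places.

1.954 bits

H = −Σ pᵢ log₂ pᵢ.
−0.306·log₂(0.306) = 0.5228
−0.168·log₂(0.168) = 0.4323
−0.314·log₂(0.314) = 0.5247
−0.212·log₂(0.212) = 0.4744
Sum ≈ 1.9543 → 1.954 bits.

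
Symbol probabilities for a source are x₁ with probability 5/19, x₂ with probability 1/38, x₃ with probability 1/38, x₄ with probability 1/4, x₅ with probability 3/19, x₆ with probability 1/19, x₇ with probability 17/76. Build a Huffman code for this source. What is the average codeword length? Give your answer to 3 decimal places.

Repeatedly combine the two least-probable nodes; the expected code length is the sum of the merged weights.
merge 1/38 + 1/38 → 1/19
merge 1/19 + 1/19 → 2/19
merge 2/19 + 3/19 → 5/19
merge 17/76 + 1/4 → 9/19
merge 5/19 + 5/19 → 10/19
merge 9/19 + 10/19 → 1
L = 1/19 + 2/19 + 5/19 + 9/19 + 10/19 + 1 = 46/19 ≈ 2.421 bits/symbol.

2.421 bits/symbol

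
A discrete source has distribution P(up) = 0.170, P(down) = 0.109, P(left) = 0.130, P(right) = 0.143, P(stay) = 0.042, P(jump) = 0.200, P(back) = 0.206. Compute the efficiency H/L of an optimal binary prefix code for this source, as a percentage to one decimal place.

Entropy H = −Σ p log₂ p ≈ 2.6930 bits.
Huffman merges: 21/500+109/1000→151/1000; 13/100+143/1000→273/1000; 151/1000+17/100→321/1000; 1/5+103/500→203/500; 273/1000+321/1000→297/500; 203/500+297/500→1. L = 549/200 ≈ 2.7450.
Efficiency = H/L = 2.6930/2.7450 = 98.1%.

98.1%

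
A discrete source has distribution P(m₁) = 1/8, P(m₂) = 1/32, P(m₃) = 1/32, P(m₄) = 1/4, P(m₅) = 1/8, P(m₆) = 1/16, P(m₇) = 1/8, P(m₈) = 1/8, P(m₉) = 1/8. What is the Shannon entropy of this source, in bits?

Each probability is a power of 1/2, so log₂(1/p) is an integer.
H = Σ p·log₂(1/p) = 1/8·3 + 1/32·5 + 1/32·5 + 1/4·2 + 1/8·3 + 1/16·4 + 1/8·3 + 1/8·3 + 1/8·3 = 2.9375 bits.

2.9375 bits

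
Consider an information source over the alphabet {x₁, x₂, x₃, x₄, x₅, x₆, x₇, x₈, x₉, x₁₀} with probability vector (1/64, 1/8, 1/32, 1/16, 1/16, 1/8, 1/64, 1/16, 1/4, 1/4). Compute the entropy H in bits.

Each probability is a power of 1/2, so log₂(1/p) is an integer.
H = Σ p·log₂(1/p) = 1/64·6 + 1/8·3 + 1/32·5 + 1/16·4 + 1/16·4 + 1/8·3 + 1/64·6 + 1/16·4 + 1/4·2 + 1/4·2 = 2.84375 bits.

2.84375 bits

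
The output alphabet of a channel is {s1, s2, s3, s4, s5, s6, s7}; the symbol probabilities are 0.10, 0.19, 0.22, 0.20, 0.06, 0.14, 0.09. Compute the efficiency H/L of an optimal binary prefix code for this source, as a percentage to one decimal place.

Entropy H = −Σ p log₂ p ≈ 2.6857 bits.
Huffman merges: 3/50+9/100→3/20; 1/10+7/50→6/25; 3/20+19/100→17/50; 1/5+11/50→21/50; 6/25+17/50→29/50; 21/50+29/50→1. L = 273/100 ≈ 2.7300.
Efficiency = H/L = 2.6857/2.7300 = 98.4%.

98.4%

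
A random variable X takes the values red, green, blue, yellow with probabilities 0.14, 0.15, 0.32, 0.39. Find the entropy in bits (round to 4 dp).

H = −Σ pᵢ log₂ pᵢ.
−0.14·log₂(0.14) = 0.3971
−0.15·log₂(0.15) = 0.4105
−0.32·log₂(0.32) = 0.5260
−0.39·log₂(0.39) = 0.5298
Sum ≈ 1.8635 → 1.8635 bits.

1.8635 bits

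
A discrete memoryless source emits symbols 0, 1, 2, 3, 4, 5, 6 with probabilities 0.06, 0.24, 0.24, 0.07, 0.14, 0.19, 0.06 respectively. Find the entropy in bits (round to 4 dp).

H = −Σ pᵢ log₂ pᵢ.
−0.06·log₂(0.06) = 0.2435
−0.24·log₂(0.24) = 0.4941
−0.24·log₂(0.24) = 0.4941
−0.07·log₂(0.07) = 0.2686
−0.14·log₂(0.14) = 0.3971
−0.19·log₂(0.19) = 0.4552
−0.06·log₂(0.06) = 0.2435
Sum ≈ 2.5962 → 2.5962 bits.

2.5962 bits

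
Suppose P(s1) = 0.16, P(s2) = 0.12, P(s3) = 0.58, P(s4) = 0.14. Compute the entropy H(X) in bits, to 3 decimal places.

1.643 bits

H = −Σ pᵢ log₂ pᵢ.
−0.16·log₂(0.16) = 0.4230
−0.12·log₂(0.12) = 0.3671
−0.58·log₂(0.58) = 0.4558
−0.14·log₂(0.14) = 0.3971
Sum ≈ 1.6430 → 1.643 bits.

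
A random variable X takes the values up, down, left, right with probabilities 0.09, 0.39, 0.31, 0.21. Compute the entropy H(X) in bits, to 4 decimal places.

1.8391 bits

H = −Σ pᵢ log₂ pᵢ.
−0.09·log₂(0.09) = 0.3127
−0.39·log₂(0.39) = 0.5298
−0.31·log₂(0.31) = 0.5238
−0.21·log₂(0.21) = 0.4728
Sum ≈ 1.8391 → 1.8391 bits.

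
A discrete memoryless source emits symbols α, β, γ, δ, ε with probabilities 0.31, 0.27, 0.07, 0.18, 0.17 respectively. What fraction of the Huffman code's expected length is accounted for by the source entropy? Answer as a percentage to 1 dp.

97.4%

Entropy H = −Σ p log₂ p ≈ 2.1823 bits.
Huffman merges: 7/100+17/100→6/25; 9/50+6/25→21/50; 27/100+31/100→29/50; 21/50+29/50→1. L = 56/25 ≈ 2.2400.
Efficiency = H/L = 2.1823/2.2400 = 97.4%.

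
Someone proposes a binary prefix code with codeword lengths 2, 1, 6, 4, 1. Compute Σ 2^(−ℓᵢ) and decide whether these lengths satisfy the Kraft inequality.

With common denominator 2^6 = 64: Σ 2^(−ℓᵢ) = 16/64 + 32/64 + 1/64 + 4/64 + 32/64 = 85/64 = 1.328125.
Kraft's inequality requires Σ ≤ 1; here Σ = 1.328125 > 1, so no such prefix code exists.

1.328125; no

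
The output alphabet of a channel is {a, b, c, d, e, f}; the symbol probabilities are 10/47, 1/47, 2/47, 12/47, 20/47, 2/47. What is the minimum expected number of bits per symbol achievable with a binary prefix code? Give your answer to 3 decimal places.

Repeatedly combine the two least-probable nodes; the expected code length is the sum of the merged weights.
merge 1/47 + 2/47 → 3/47
merge 2/47 + 3/47 → 5/47
merge 5/47 + 10/47 → 15/47
merge 12/47 + 15/47 → 27/47
merge 20/47 + 27/47 → 1
L = 3/47 + 5/47 + 15/47 + 27/47 + 1 = 97/47 ≈ 2.064 bits/symbol.

2.064 bits/symbol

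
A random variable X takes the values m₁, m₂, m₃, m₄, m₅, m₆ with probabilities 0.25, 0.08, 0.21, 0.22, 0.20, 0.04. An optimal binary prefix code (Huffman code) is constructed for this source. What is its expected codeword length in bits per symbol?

2.44 bits/symbol

Repeatedly combine the two least-probable nodes; the expected code length is the sum of the merged weights.
merge 1/25 + 2/25 → 3/25
merge 3/25 + 1/5 → 8/25
merge 21/100 + 11/50 → 43/100
merge 1/4 + 8/25 → 57/100
merge 43/100 + 57/100 → 1
L = 3/25 + 8/25 + 43/100 + 57/100 + 1 = 61/25 = 2.44 bits/symbol.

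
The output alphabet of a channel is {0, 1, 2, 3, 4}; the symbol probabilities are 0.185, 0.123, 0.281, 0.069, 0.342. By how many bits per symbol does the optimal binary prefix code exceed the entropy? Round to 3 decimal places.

Entropy H = −Σ p log₂ p ≈ 2.1324 bits.
Huffman merges: 69/1000+123/1000→24/125; 37/200+24/125→377/1000; 281/1000+171/500→623/1000; 377/1000+623/1000→1. L = 274/125 ≈ 2.1920.
L − H = 2.1920 − 2.1324 = 0.060 bits.

0.060 bits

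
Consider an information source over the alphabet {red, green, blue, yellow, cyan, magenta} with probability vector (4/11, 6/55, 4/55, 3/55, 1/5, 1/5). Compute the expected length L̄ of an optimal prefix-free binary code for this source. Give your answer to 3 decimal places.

Repeatedly combine the two least-probable nodes; the expected code length is the sum of the merged weights.
merge 3/55 + 4/55 → 7/55
merge 6/55 + 7/55 → 13/55
merge 1/5 + 1/5 → 2/5
merge 13/55 + 4/11 → 3/5
merge 2/5 + 3/5 → 1
L = 7/55 + 13/55 + 2/5 + 3/5 + 1 = 26/11 ≈ 2.364 bits/symbol.

2.364 bits/symbol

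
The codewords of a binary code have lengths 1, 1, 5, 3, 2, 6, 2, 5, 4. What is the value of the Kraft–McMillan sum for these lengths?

1.765625

With common denominator 2^6 = 64: Σ 2^(−ℓᵢ) = 32/64 + 32/64 + 2/64 + 8/64 + 16/64 + 1/64 + 16/64 + 2/64 + 4/64 = 113/64 = 1.765625.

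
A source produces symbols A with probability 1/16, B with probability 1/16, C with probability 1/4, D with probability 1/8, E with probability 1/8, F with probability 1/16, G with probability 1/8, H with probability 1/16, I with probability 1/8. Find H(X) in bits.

3 bits

Each probability is a power of 1/2, so log₂(1/p) is an integer.
H = Σ p·log₂(1/p) = 1/16·4 + 1/16·4 + 1/4·2 + 1/8·3 + 1/8·3 + 1/16·4 + 1/8·3 + 1/16·4 + 1/8·3 = 3 bits.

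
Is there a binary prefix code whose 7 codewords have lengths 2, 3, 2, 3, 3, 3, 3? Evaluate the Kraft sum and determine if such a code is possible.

With common denominator 2^3 = 8: Σ 2^(−ℓᵢ) = 2/8 + 1/8 + 2/8 + 1/8 + 1/8 + 1/8 + 1/8 = 9/8 = 1.125.
Kraft's inequality requires Σ ≤ 1; here Σ = 1.125 > 1, so no such prefix code exists.

1.125; no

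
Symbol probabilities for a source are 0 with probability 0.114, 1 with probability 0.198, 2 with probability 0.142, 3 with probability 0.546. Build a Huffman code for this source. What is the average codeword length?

1.71 bits/symbol

Repeatedly combine the two least-probable nodes; the expected code length is the sum of the merged weights.
merge 57/500 + 71/500 → 32/125
merge 99/500 + 32/125 → 227/500
merge 227/500 + 273/500 → 1
L = 32/125 + 227/500 + 1 = 171/100 = 1.71 bits/symbol.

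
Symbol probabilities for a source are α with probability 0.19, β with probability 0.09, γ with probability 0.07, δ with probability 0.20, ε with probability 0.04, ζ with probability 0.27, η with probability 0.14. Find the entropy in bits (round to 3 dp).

H = −Σ pᵢ log₂ pᵢ.
−0.19·log₂(0.19) = 0.4552
−0.09·log₂(0.09) = 0.3127
−0.07·log₂(0.07) = 0.2686
−0.20·log₂(0.20) = 0.4644
−0.04·log₂(0.04) = 0.1858
−0.27·log₂(0.27) = 0.5100
−0.14·log₂(0.14) = 0.3971
Sum ≈ 2.5937 → 2.594 bits.

2.594 bits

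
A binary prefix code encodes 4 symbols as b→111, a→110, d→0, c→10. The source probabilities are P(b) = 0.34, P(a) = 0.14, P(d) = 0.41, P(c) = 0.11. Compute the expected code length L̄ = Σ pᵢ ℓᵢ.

L̄ = Σ pᵢ·ℓᵢ = 0.34·3 + 0.14·3 + 0.41·1 + 0.11·2 = 2.07 bits/symbol.

2.07 bits/symbol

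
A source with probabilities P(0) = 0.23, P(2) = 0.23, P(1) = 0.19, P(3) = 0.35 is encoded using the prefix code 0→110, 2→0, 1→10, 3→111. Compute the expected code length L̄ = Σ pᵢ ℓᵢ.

2.35 bits/symbol

L̄ = Σ pᵢ·ℓᵢ = 0.23·3 + 0.23·1 + 0.19·2 + 0.35·3 = 2.35 bits/symbol.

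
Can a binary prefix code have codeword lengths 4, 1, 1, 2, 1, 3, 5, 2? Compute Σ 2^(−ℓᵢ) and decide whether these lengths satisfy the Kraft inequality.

2.21875; no

With common denominator 2^5 = 32: Σ 2^(−ℓᵢ) = 2/32 + 16/32 + 16/32 + 8/32 + 16/32 + 4/32 + 1/32 + 8/32 = 71/32 = 2.21875.
Kraft's inequality requires Σ ≤ 1; here Σ = 2.21875 > 1, so no such prefix code exists.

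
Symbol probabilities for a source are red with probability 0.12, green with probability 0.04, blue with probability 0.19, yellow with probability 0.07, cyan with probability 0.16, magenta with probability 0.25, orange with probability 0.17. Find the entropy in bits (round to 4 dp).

2.6342 bits

H = −Σ pᵢ log₂ pᵢ.
−0.12·log₂(0.12) = 0.3671
−0.04·log₂(0.04) = 0.1858
−0.19·log₂(0.19) = 0.4552
−0.07·log₂(0.07) = 0.2686
−0.16·log₂(0.16) = 0.4230
−0.25·log₂(0.25) = 0.5000
−0.17·log₂(0.17) = 0.4346
Sum ≈ 2.6342 → 2.6342 bits.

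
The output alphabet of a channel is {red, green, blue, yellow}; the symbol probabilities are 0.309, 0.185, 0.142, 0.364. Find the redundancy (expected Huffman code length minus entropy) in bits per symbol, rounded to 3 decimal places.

0.059 bits

Entropy H = −Σ p log₂ p ≈ 1.9045 bits.
Huffman merges: 71/500+37/200→327/1000; 309/1000+327/1000→159/250; 91/250+159/250→1. L = 1963/1000 ≈ 1.9630.
L − H = 1.9630 − 1.9045 = 0.059 bits.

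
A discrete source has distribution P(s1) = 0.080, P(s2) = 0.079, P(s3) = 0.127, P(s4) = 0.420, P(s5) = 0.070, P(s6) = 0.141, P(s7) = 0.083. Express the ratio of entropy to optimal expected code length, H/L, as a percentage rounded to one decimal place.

Entropy H = −Σ p log₂ p ≈ 2.4496 bits.
Huffman merges: 7/100+79/1000→149/1000; 2/25+83/1000→163/1000; 127/1000+141/1000→67/250; 149/1000+163/1000→39/125; 67/250+39/125→29/50; 21/50+29/50→1. L = 309/125 ≈ 2.4720.
Efficiency = H/L = 2.4496/2.4720 = 99.1%.

99.1%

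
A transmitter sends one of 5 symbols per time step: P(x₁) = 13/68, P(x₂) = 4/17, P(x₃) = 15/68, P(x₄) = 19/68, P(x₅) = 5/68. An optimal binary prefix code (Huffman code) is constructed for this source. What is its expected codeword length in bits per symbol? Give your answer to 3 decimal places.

2.265 bits/symbol

Repeatedly combine the two least-probable nodes; the expected code length is the sum of the merged weights.
merge 5/68 + 13/68 → 9/34
merge 15/68 + 4/17 → 31/68
merge 9/34 + 19/68 → 37/68
merge 31/68 + 37/68 → 1
L = 9/34 + 31/68 + 37/68 + 1 = 77/34 ≈ 2.265 bits/symbol.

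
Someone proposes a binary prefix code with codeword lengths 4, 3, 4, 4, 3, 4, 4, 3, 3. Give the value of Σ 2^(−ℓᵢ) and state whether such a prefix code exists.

0.8125; yes

With common denominator 2^4 = 16: Σ 2^(−ℓᵢ) = 1/16 + 2/16 + 1/16 + 1/16 + 2/16 + 1/16 + 1/16 + 2/16 + 2/16 = 13/16 = 0.8125.
Kraft's inequality requires Σ ≤ 1; here Σ = 0.8125 ≤ 1, so such a prefix code exists.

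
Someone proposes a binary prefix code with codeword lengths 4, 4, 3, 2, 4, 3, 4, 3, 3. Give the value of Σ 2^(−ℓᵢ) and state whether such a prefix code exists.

With common denominator 2^4 = 16: Σ 2^(−ℓᵢ) = 1/16 + 1/16 + 2/16 + 4/16 + 1/16 + 2/16 + 1/16 + 2/16 + 2/16 = 16/16 = 1.
Kraft's inequality requires Σ ≤ 1; here Σ = 1 ≤ 1, so such a prefix code exists.

1; yes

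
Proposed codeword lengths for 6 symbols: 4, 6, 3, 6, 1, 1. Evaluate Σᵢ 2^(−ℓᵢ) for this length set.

With common denominator 2^6 = 64: Σ 2^(−ℓᵢ) = 4/64 + 1/64 + 8/64 + 1/64 + 32/64 + 32/64 = 78/64 = 1.21875.

1.21875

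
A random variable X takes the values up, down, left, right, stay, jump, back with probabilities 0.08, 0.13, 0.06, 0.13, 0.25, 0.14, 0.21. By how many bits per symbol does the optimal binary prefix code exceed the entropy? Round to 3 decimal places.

Entropy H = −Σ p log₂ p ≈ 2.6703 bits.
Huffman merges: 3/50+2/25→7/50; 13/100+13/100→13/50; 7/50+7/50→7/25; 21/100+1/4→23/50; 13/50+7/25→27/50; 23/50+27/50→1. L = 67/25 ≈ 2.6800.
L − H = 2.6800 − 2.6703 = 0.010 bits.

0.010 bits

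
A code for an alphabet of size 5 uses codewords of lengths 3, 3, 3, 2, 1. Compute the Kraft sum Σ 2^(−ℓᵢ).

With common denominator 2^3 = 8: Σ 2^(−ℓᵢ) = 1/8 + 1/8 + 1/8 + 2/8 + 4/8 = 9/8 = 1.125.

1.125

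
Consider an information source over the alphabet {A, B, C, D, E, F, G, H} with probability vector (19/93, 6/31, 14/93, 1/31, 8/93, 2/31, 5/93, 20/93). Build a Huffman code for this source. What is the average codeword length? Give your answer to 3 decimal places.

2.817 bits/symbol

Repeatedly combine the two least-probable nodes; the expected code length is the sum of the merged weights.
merge 1/31 + 5/93 → 8/93
merge 2/31 + 8/93 → 14/93
merge 8/93 + 14/93 → 22/93
merge 14/93 + 6/31 → 32/93
merge 19/93 + 20/93 → 13/31
merge 22/93 + 32/93 → 18/31
merge 13/31 + 18/31 → 1
L = 8/93 + 14/93 + 22/93 + 32/93 + 13/31 + 18/31 + 1 = 262/93 ≈ 2.817 bits/symbol.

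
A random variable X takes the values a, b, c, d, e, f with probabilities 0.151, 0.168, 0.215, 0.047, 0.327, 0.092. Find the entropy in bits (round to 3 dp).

2.372 bits

H = −Σ pᵢ log₂ pᵢ.
−0.151·log₂(0.151) = 0.4118
−0.168·log₂(0.168) = 0.4323
−0.215·log₂(0.215) = 0.4768
−0.047·log₂(0.047) = 0.2073
−0.327·log₂(0.327) = 0.5273
−0.092·log₂(0.092) = 0.3167
Sum ≈ 2.3723 → 2.372 bits.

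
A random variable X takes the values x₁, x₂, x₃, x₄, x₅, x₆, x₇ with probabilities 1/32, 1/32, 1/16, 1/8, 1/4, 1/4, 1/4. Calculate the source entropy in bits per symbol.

Each probability is a power of 1/2, so log₂(1/p) is an integer.
H = Σ p·log₂(1/p) = 1/32·5 + 1/32·5 + 1/16·4 + 1/8·3 + 1/4·2 + 1/4·2 + 1/4·2 = 2.4375 bits.

2.4375 bits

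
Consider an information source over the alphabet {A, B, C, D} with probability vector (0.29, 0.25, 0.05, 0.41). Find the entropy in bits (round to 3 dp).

1.761 bits

H = −Σ pᵢ log₂ pᵢ.
−0.29·log₂(0.29) = 0.5179
−0.25·log₂(0.25) = 0.5000
−0.05·log₂(0.05) = 0.2161
−0.41·log₂(0.41) = 0.5274
Sum ≈ 1.7614 → 1.761 bits.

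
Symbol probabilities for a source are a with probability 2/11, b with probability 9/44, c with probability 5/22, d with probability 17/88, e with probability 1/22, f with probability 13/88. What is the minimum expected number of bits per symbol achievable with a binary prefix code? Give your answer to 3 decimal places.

2.568 bits/symbol

Repeatedly combine the two least-probable nodes; the expected code length is the sum of the merged weights.
merge 1/22 + 13/88 → 17/88
merge 2/11 + 17/88 → 3/8
merge 17/88 + 9/44 → 35/88
merge 5/22 + 3/8 → 53/88
merge 35/88 + 53/88 → 1
L = 17/88 + 3/8 + 35/88 + 53/88 + 1 = 113/44 ≈ 2.568 bits/symbol.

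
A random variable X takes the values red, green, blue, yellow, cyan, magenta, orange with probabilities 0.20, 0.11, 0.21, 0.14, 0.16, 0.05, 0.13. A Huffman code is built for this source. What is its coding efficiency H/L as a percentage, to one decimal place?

Entropy H = −Σ p log₂ p ≈ 2.7064 bits.
Huffman merges: 1/20+11/100→4/25; 13/100+7/50→27/100; 4/25+4/25→8/25; 1/5+21/100→41/100; 27/100+8/25→59/100; 41/100+59/100→1. L = 11/4 ≈ 2.7500.
Efficiency = H/L = 2.7064/2.7500 = 98.4%.

98.4%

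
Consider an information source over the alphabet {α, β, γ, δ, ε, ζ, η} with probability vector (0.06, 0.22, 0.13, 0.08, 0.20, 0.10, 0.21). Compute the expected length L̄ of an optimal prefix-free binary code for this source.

2.71 bits/symbol

Repeatedly combine the two least-probable nodes; the expected code length is the sum of the merged weights.
merge 3/50 + 2/25 → 7/50
merge 1/10 + 13/100 → 23/100
merge 7/50 + 1/5 → 17/50
merge 21/100 + 11/50 → 43/100
merge 23/100 + 17/50 → 57/100
merge 43/100 + 57/100 → 1
L = 7/50 + 23/100 + 17/50 + 43/100 + 57/100 + 1 = 271/100 = 2.71 bits/symbol.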